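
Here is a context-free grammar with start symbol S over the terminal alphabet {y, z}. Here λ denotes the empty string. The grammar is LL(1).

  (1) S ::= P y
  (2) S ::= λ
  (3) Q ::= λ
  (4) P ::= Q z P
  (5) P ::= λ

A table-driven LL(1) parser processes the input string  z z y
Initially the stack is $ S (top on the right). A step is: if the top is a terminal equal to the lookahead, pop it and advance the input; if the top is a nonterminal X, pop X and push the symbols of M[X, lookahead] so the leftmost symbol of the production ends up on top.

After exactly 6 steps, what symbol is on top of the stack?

z

     Stack      Input    Action
  1  $ S        z z y $  expand S ::= P y
  2  $ y P      z z y $  expand P ::= Q z P
  3  $ y P z Q  z z y $  expand Q ::= λ
  4  $ y P z    z z y $  match z
  5  $ y P      z y $    expand P ::= Q z P
  6  $ y P z Q  z y $    expand Q ::= λ
Stack after step 6: $ y P z (top = z).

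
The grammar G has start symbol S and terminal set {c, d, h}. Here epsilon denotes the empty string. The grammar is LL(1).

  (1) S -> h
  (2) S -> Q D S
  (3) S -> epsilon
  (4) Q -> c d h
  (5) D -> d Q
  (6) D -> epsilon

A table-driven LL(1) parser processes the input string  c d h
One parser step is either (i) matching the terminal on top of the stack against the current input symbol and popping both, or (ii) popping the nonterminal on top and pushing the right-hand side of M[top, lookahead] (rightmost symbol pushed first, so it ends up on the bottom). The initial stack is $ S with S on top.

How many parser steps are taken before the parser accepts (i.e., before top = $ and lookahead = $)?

step 1: stack=$ S  input=c d h $  — expand S -> Q D S
step 2: stack=$ S D Q  input=c d h $  — expand Q -> c d h
step 3: stack=$ S D h d c  input=c d h $  — match c
step 4: stack=$ S D h d  input=d h $  — match d
step 5: stack=$ S D h  input=h $  — match h
step 6: stack=$ S D  input=$  — expand D -> epsilon
step 7: stack=$ S  input=$  — expand S -> epsilon
Accept reached after 7 steps.

7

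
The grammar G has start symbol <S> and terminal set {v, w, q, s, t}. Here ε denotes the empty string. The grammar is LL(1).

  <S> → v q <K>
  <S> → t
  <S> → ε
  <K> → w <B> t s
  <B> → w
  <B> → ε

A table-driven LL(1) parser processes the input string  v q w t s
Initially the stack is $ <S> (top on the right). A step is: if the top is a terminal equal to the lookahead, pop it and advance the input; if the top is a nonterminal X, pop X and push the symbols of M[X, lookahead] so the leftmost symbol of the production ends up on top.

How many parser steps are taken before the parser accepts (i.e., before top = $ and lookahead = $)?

8

     Stack        Input        Action
  1  $ <S>        v q w t s $  expand <S> → v q <K>
  2  $ <K> q v    v q w t s $  match v
  3  $ <K> q      q w t s $    match q
  4  $ <K>        w t s $      expand <K> → w <B> t s
  5  $ s t <B> w  w t s $      match w
  6  $ s t <B>    t s $        expand <B> → ε
  7  $ s t        t s $        match t
  8  $ s          s $          match s
Accept reached after 8 steps.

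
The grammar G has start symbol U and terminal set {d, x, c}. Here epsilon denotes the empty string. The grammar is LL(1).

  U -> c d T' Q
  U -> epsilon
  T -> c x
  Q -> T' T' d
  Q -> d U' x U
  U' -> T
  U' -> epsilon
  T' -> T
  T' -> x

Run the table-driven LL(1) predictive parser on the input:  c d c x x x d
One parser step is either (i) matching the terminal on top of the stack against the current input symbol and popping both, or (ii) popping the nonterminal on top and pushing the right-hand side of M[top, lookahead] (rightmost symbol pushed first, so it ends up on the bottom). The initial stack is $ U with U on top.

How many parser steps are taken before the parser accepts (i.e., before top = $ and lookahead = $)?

13

      Stack       Input            Action
   1  $ U         c d c x x x d $  expand U -> c d T' Q
   2  $ Q T' d c  c d c x x x d $  match c
   3  $ Q T' d    d c x x x d $    match d
   4  $ Q T'      c x x x d $      expand T' -> T
   5  $ Q T       c x x x d $      expand T -> c x
   6  $ Q x c     c x x x d $      match c
   7  $ Q x       x x x d $        match x
   8  $ Q         x x d $          expand Q -> T' T' d
   9  $ d T' T'   x x d $          expand T' -> x
  10  $ d T' x    x x d $          match x
  11  $ d T'      x d $            expand T' -> x
  12  $ d x       x d $            match x
  13  $ d         d $              match d
Accept reached after 13 steps.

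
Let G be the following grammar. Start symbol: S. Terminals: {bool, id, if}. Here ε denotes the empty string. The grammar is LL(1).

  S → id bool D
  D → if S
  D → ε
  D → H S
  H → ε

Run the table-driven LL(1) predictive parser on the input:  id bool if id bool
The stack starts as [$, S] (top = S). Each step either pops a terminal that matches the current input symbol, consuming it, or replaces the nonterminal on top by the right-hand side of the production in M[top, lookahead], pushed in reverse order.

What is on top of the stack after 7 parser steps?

step 1: stack=$ S  input=id bool if id bool $  — expand S → id bool D
step 2: stack=$ D bool id  input=id bool if id bool $  — match id
step 3: stack=$ D bool  input=bool if id bool $  — match bool
step 4: stack=$ D  input=if id bool $  — expand D → if S
step 5: stack=$ S if  input=if id bool $  — match if
step 6: stack=$ S  input=id bool $  — expand S → id bool D
step 7: stack=$ D bool id  input=id bool $  — match id
Stack after step 7: $ D bool (top = bool).

bool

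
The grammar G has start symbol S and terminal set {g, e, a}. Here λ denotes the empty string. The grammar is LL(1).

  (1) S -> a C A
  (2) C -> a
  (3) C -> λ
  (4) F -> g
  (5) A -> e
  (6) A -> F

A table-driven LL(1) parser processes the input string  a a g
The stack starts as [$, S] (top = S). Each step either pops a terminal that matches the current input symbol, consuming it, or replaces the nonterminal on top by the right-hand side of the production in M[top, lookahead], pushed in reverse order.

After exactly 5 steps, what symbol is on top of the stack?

step 1: stack=$ S  input=a a g $  — expand S -> a C A
step 2: stack=$ A C a  input=a a g $  — match a
step 3: stack=$ A C  input=a g $  — expand C -> a
step 4: stack=$ A a  input=a g $  — match a
step 5: stack=$ A  input=g $  — expand A -> F
Stack after step 5: $ F (top = F).

F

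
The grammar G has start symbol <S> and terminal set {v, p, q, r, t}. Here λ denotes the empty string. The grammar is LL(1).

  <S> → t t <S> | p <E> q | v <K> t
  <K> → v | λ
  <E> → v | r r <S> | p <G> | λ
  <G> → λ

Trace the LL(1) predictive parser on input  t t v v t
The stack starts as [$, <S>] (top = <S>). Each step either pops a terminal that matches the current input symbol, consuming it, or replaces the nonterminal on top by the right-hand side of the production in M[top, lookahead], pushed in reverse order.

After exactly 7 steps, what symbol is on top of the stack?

t

step 1: stack=$ <S>  input=t t v v t $  — expand <S> → t t <S>
step 2: stack=$ <S> t t  input=t t v v t $  — match t
step 3: stack=$ <S> t  input=t v v t $  — match t
step 4: stack=$ <S>  input=v v t $  — expand <S> → v <K> t
step 5: stack=$ t <K> v  input=v v t $  — match v
step 6: stack=$ t <K>  input=v t $  — expand <K> → v
step 7: stack=$ t v  input=v t $  — match v
Stack after step 7: $ t (top = t).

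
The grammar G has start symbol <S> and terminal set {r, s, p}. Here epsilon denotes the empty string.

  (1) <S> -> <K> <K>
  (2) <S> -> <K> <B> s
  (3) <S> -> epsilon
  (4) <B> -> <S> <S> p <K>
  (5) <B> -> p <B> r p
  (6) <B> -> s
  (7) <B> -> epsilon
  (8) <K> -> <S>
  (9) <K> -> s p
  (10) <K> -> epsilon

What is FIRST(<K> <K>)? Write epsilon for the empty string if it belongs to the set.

{epsilon, p, s}

FIRST(<S>): from <S>-><K> <K> we get {epsilon, p, s}; from <S>-><K> <B> s we get {p, s}; from <S>->epsilon we get {epsilon}. So FIRST(<S>) = {epsilon, p, s}.
FIRST(<B>): from <B>-><S> <S> p <K> we get {p, s}; from <B>->p <B> r p we get {p}; from <B>->s we get {s}; from <B>->epsilon we get {epsilon}. So FIRST(<B>) = {epsilon, p, s}.
FIRST(<K>): from <K>-><S> we get {epsilon, p, s}; from <K>->s p we get {s}; from <K>->epsilon we get {epsilon}. So FIRST(<K>) = {epsilon, p, s}.
FIRST(<K> <K>): take FIRST of each symbol in turn, carrying on past any symbol whose FIRST contains epsilon; result {epsilon, p, s}.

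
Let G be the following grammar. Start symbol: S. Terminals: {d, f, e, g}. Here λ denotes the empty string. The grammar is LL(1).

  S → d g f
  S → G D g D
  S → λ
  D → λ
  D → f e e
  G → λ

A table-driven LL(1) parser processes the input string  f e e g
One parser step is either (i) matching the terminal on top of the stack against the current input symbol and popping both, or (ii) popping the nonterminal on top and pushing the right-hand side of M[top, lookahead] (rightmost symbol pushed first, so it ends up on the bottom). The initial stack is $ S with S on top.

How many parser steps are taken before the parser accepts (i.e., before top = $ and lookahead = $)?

8

step 1: stack=$ S  input=f e e g $  — expand S → G D g D
step 2: stack=$ D g D G  input=f e e g $  — expand G → λ
step 3: stack=$ D g D  input=f e e g $  — expand D → f e e
step 4: stack=$ D g e e f  input=f e e g $  — match f
step 5: stack=$ D g e e  input=e e g $  — match e
step 6: stack=$ D g e  input=e g $  — match e
step 7: stack=$ D g  input=g $  — match g
step 8: stack=$ D  input=$  — expand D → λ
Accept reached after 8 steps.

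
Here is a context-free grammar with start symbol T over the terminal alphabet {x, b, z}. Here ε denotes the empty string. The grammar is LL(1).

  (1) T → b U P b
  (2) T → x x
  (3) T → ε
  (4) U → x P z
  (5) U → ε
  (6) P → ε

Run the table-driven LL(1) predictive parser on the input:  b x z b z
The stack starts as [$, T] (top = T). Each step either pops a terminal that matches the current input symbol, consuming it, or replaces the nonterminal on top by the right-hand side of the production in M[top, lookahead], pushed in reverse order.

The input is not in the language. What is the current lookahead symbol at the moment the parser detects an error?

z

step 1: stack=$ T  input=b x z b z $  — expand T → b U P b
step 2: stack=$ b P U b  input=b x z b z $  — match b
step 3: stack=$ b P U  input=x z b z $  — expand U → x P z
step 4: stack=$ b P z P x  input=x z b z $  — match x
step 5: stack=$ b P z P  input=z b z $  — expand P → ε
step 6: stack=$ b P z  input=z b z $  — match z
step 7: stack=$ b P  input=b z $  — expand P → ε
step 8: stack=$ b  input=b z $  — match b
step 9: stack=$  input=z $  — error: stack empty but input remains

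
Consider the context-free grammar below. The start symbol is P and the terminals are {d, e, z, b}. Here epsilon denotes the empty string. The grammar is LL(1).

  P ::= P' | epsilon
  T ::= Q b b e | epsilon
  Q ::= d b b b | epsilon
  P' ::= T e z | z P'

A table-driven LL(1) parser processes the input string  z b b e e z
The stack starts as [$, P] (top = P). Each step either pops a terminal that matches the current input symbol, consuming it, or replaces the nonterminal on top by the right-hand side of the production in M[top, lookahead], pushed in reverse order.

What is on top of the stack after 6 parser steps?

b

step 1: stack=$ P  input=z b b e e z $  — expand P ::= P'
step 2: stack=$ P'  input=z b b e e z $  — expand P' ::= z P'
step 3: stack=$ P' z  input=z b b e e z $  — match z
step 4: stack=$ P'  input=b b e e z $  — expand P' ::= T e z
step 5: stack=$ z e T  input=b b e e z $  — expand T ::= Q b b e
step 6: stack=$ z e e b b Q  input=b b e e z $  — expand Q ::= epsilon
Stack after step 6: $ z e e b b (top = b).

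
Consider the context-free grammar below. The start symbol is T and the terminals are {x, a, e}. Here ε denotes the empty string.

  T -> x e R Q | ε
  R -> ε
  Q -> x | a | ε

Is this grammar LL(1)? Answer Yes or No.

Yes

FIRST(T) = {ε, x}
FIRST(R) = {ε}
FIRST(Q) = {ε, a, x}
FOLLOW(T) = {$}
FOLLOW(R) = {$, a, x}
FOLLOW(Q) = {$}
Each cell of M receives at most one production.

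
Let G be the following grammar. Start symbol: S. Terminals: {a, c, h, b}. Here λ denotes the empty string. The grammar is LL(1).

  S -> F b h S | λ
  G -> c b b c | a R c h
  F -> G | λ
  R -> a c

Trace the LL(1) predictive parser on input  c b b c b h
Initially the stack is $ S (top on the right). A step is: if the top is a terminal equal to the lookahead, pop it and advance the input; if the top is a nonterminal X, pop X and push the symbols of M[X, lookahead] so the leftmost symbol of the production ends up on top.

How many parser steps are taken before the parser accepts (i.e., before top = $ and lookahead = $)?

10

step 1: stack=$ S  input=c b b c b h $  — expand S -> F b h S
step 2: stack=$ S h b F  input=c b b c b h $  — expand F -> G
step 3: stack=$ S h b G  input=c b b c b h $  — expand G -> c b b c
step 4: stack=$ S h b c b b c  input=c b b c b h $  — match c
step 5: stack=$ S h b c b b  input=b b c b h $  — match b
step 6: stack=$ S h b c b  input=b c b h $  — match b
step 7: stack=$ S h b c  input=c b h $  — match c
step 8: stack=$ S h b  input=b h $  — match b
step 9: stack=$ S h  input=h $  — match h
step 10: stack=$ S  input=$  — expand S -> λ
Accept reached after 10 steps.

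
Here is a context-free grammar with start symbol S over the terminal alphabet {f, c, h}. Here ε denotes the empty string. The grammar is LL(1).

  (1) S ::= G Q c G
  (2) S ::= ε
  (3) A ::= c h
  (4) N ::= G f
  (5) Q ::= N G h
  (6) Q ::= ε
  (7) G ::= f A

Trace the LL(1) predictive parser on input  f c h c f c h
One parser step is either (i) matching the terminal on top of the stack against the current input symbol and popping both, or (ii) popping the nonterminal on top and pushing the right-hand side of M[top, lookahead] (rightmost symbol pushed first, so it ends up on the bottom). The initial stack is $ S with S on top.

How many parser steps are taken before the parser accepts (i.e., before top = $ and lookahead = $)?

step 1: stack=$ S  input=f c h c f c h $  — expand S ::= G Q c G
step 2: stack=$ G c Q G  input=f c h c f c h $  — expand G ::= f A
step 3: stack=$ G c Q A f  input=f c h c f c h $  — match f
step 4: stack=$ G c Q A  input=c h c f c h $  — expand A ::= c h
step 5: stack=$ G c Q h c  input=c h c f c h $  — match c
step 6: stack=$ G c Q h  input=h c f c h $  — match h
step 7: stack=$ G c Q  input=c f c h $  — expand Q ::= ε
step 8: stack=$ G c  input=c f c h $  — match c
step 9: stack=$ G  input=f c h $  — expand G ::= f A
step 10: stack=$ A f  input=f c h $  — match f
step 11: stack=$ A  input=c h $  — expand A ::= c h
step 12: stack=$ h c  input=c h $  — match c
step 13: stack=$ h  input=h $  — match h
Accept reached after 13 steps.

13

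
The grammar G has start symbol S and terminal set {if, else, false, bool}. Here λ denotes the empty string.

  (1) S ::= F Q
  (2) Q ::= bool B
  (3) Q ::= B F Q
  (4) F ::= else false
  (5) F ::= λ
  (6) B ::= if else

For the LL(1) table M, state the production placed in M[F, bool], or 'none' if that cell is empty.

FIRST(F): from F::=else false we get {else}; from F::=λ we get {λ}. So FIRST(F) = {λ, else}.
FIRST(B): from B::=if else we get {if}. So FIRST(B) = {if}.
FIRST(Q): from Q::=bool B we get {bool}; from Q::=B F Q we get {if}. So FIRST(Q) = {bool, if}.
FIRST(S): from S::=F Q we get {bool, else, if}. So FIRST(S) = {bool, else, if}.
FOLLOW(S) includes $ since S is the start symbol.
FOLLOW(F): in S::=F Q, F is followed by Q with FIRST {bool, if}; in Q::=B F Q, F is followed by Q with FIRST {bool, if}. Thus FOLLOW(F) = {bool, if}.
For F ::= else false: FIRST(else false) = {else}, so it goes in M[F, t] for t ∈ {else}.
For F ::= λ: FIRST(λ) = {λ}, so it goes in M[F, t] for t ∈ {}; since λ ∈ FIRST, also for every t ∈ FOLLOW(F) = {bool, if}.

F ::= λ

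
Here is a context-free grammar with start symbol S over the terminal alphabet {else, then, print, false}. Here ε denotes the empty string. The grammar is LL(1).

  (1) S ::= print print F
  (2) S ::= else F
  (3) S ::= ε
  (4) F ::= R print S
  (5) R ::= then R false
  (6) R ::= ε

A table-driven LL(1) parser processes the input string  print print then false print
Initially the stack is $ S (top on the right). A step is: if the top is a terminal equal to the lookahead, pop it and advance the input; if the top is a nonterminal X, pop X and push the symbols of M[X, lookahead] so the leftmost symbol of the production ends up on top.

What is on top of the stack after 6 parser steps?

R

step 1: stack=$ S  input=print print then false print $  — expand S ::= print print F
step 2: stack=$ F print print  input=print print then false print $  — match print
step 3: stack=$ F print  input=print then false print $  — match print
step 4: stack=$ F  input=then false print $  — expand F ::= R print S
step 5: stack=$ S print R  input=then false print $  — expand R ::= then R false
step 6: stack=$ S print false R then  input=then false print $  — match then
Stack after step 6: $ S print false R (top = R).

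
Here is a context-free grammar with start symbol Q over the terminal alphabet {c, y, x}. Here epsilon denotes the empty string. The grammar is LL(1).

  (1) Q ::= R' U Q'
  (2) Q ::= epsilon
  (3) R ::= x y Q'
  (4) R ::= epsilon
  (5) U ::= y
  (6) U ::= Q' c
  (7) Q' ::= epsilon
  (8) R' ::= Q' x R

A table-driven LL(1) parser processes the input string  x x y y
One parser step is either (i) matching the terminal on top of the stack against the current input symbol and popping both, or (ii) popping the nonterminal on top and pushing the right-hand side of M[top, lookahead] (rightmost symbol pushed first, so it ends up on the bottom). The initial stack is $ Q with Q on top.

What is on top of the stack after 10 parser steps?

step 1: stack=$ Q  input=x x y y $  — expand Q ::= R' U Q'
step 2: stack=$ Q' U R'  input=x x y y $  — expand R' ::= Q' x R
step 3: stack=$ Q' U R x Q'  input=x x y y $  — expand Q' ::= epsilon
step 4: stack=$ Q' U R x  input=x x y y $  — match x
step 5: stack=$ Q' U R  input=x y y $  — expand R ::= x y Q'
step 6: stack=$ Q' U Q' y x  input=x y y $  — match x
step 7: stack=$ Q' U Q' y  input=y y $  — match y
step 8: stack=$ Q' U Q'  input=y $  — expand Q' ::= epsilon
step 9: stack=$ Q' U  input=y $  — expand U ::= y
step 10: stack=$ Q' y  input=y $  — match y
Stack after step 10: $ Q' (top = Q').

Q'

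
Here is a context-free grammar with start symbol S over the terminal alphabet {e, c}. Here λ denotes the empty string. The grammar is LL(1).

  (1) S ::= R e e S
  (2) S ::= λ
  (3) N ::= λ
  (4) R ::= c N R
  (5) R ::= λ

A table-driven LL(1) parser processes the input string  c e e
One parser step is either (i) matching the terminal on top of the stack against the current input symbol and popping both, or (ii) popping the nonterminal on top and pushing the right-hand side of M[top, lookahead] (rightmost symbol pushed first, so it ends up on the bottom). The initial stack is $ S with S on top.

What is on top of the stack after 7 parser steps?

step 1: stack=$ S  input=c e e $  — expand S ::= R e e S
step 2: stack=$ S e e R  input=c e e $  — expand R ::= c N R
step 3: stack=$ S e e R N c  input=c e e $  — match c
step 4: stack=$ S e e R N  input=e e $  — expand N ::= λ
step 5: stack=$ S e e R  input=e e $  — expand R ::= λ
step 6: stack=$ S e e  input=e e $  — match e
step 7: stack=$ S e  input=e $  — match e
Stack after step 7: $ S (top = S).

S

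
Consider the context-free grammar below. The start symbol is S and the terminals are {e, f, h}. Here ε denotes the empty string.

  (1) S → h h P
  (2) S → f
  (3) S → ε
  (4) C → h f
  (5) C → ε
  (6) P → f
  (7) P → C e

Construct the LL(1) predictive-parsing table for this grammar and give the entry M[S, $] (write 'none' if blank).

S → ε

FIRST(S): from S→h h P we get {h}; from S→f we get {f}; from S→ε we get {ε}. So FIRST(S) = {ε, f, h}.
FIRST(C): from C→h f we get {h}; from C→ε we get {ε}. So FIRST(C) = {ε, h}.
FIRST(P): from P→f we get {f}; from P→C e we get {e, h}. So FIRST(P) = {e, f, h}.
FOLLOW(S) includes $ since S is the start symbol.
FOLLOW(S): S appears on no right-hand side. Thus FOLLOW(S) = {$}.
For S → h h P: FIRST(h h P) = {h}, so it goes in M[S, t] for t ∈ {h}.
For S → f: FIRST(f) = {f}, so it goes in M[S, t] for t ∈ {f}.
For S → ε: FIRST(ε) = {ε}, so it goes in M[S, t] for t ∈ {}; since ε ∈ FIRST, also for every t ∈ FOLLOW(S) = {$}.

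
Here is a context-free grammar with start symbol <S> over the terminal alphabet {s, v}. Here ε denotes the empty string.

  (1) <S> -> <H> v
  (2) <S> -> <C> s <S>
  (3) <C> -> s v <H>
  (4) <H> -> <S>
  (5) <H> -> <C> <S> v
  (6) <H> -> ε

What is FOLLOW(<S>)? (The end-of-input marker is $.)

{$, s, v}

FIRST(<C>) = {s}
FIRST(<S>) = {s, v}  (via <H> v, <C> s <S>)
FIRST(<H>) = {ε, s, v}  (via <S>, <C> <S> v)
FOLLOW(<S>) includes $ since <S> is the start symbol.
FOLLOW(<C>): in <S>-><C> s <S>, <C> is followed by s <S> with FIRST {s}; in <H>-><C> <S> v, <C> is followed by <S> v with FIRST {s, v}. Thus FOLLOW(<C>) = {s, v}.
FOLLOW(<H>): in <S>-><H> v, <H> is followed by v with FIRST {v}; in <C>->s v <H>, the suffix after <H> is empty, so FOLLOW(<H>) ⊇ FOLLOW(<C>) = {s, v}. Thus FOLLOW(<H>) = {s, v}.
FOLLOW(<S>): in <S>-><C> s <S>, the suffix after <S> is empty (adds nothing new); in <H>-><S>, the suffix after <S> is empty, so FOLLOW(<S>) ⊇ FOLLOW(<H>) = {s, v}; in <H>-><C> <S> v, <S> is followed by v with FIRST {v}. Thus FOLLOW(<S>) = {$, s, v}.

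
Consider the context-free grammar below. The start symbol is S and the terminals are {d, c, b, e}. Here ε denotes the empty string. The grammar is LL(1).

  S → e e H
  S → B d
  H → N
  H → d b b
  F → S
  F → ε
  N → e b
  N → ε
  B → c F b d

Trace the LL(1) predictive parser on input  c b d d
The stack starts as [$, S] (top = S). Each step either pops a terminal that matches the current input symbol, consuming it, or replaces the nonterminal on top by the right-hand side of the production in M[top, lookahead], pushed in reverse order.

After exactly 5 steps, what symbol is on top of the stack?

     Stack        Input      Action
  1  $ S          c b d d $  expand S → B d
  2  $ d B        c b d d $  expand B → c F b d
  3  $ d d b F c  c b d d $  match c
  4  $ d d b F    b d d $    expand F → ε
  5  $ d d b      b d d $    match b
Stack after step 5: $ d d (top = d).

d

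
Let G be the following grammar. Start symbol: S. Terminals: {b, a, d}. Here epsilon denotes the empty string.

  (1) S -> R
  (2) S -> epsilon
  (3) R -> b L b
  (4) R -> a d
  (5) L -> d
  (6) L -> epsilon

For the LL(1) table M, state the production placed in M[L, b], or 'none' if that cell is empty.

FIRST(R) = {a, b}
FIRST(L) = {epsilon, d}
FIRST(S) = {epsilon, a, b}  (via R)
FOLLOW(S) includes $ since S is the start symbol.
FOLLOW(L): in R->b L b, L is followed by b with FIRST {b}. Thus FOLLOW(L) = {b}.
For L -> d: FIRST(d) = {d}, so it goes in M[L, t] for t ∈ {d}.
For L -> epsilon: FIRST(epsilon) = {epsilon}, so it goes in M[L, t] for t ∈ {}; since epsilon ∈ FIRST, also for every t ∈ FOLLOW(L) = {b}.

L -> epsilon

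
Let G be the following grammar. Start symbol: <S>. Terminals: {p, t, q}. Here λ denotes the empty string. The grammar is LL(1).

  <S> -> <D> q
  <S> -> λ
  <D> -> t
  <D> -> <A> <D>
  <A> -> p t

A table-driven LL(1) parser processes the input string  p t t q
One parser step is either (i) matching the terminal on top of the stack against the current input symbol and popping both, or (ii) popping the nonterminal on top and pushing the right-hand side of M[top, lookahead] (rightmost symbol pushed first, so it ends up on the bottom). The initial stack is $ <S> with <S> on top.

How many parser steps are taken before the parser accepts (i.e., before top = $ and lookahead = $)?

8

step 1: stack=$ <S>  input=p t t q $  — expand <S> -> <D> q
step 2: stack=$ q <D>  input=p t t q $  — expand <D> -> <A> <D>
step 3: stack=$ q <D> <A>  input=p t t q $  — expand <A> -> p t
step 4: stack=$ q <D> t p  input=p t t q $  — match p
step 5: stack=$ q <D> t  input=t t q $  — match t
step 6: stack=$ q <D>  input=t q $  — expand <D> -> t
step 7: stack=$ q t  input=t q $  — match t
step 8: stack=$ q  input=q $  — match q
Accept reached after 8 steps.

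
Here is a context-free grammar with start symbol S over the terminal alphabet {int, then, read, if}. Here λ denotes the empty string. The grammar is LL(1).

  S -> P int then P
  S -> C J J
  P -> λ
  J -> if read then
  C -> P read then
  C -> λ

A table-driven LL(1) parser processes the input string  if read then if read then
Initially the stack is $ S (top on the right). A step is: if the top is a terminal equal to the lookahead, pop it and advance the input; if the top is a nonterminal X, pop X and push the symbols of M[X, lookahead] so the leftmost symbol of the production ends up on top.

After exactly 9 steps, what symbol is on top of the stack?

then

     Stack             Input                        Action
  1  $ S               if read then if read then $  expand S -> C J J
  2  $ J J C           if read then if read then $  expand C -> λ
  3  $ J J             if read then if read then $  expand J -> if read then
  4  $ J then read if  if read then if read then $  match if
  5  $ J then read     read then if read then $     match read
  6  $ J then          then if read then $          match then
  7  $ J               if read then $               expand J -> if read then
  8  $ then read if    if read then $               match if
  9  $ then read       read then $                  match read
Stack after step 9: $ then (top = then).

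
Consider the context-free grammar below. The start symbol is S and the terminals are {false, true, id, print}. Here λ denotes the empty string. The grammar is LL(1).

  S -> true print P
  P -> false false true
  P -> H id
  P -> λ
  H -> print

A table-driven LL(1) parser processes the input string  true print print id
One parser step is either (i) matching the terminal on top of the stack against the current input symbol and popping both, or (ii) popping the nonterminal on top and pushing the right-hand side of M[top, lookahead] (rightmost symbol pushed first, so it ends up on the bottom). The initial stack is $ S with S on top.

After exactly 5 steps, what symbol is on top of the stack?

print

     Stack           Input                  Action
  1  $ S             true print print id $  expand S -> true print P
  2  $ P print true  true print print id $  match true
  3  $ P print       print print id $       match print
  4  $ P             print id $             expand P -> H id
  5  $ id H          print id $             expand H -> print
Stack after step 5: $ id print (top = print).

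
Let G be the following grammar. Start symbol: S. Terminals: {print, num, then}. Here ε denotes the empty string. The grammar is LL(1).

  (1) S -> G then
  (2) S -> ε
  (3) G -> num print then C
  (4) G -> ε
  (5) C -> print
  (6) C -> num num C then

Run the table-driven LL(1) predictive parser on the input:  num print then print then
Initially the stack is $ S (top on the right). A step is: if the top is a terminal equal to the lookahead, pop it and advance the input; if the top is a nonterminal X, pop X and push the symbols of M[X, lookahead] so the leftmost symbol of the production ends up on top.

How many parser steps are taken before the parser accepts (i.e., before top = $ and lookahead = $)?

8

step 1: stack=$ S  input=num print then print then $  — expand S -> G then
step 2: stack=$ then G  input=num print then print then $  — expand G -> num print then C
step 3: stack=$ then C then print num  input=num print then print then $  — match num
step 4: stack=$ then C then print  input=print then print then $  — match print
step 5: stack=$ then C then  input=then print then $  — match then
step 6: stack=$ then C  input=print then $  — expand C -> print
step 7: stack=$ then print  input=print then $  — match print
step 8: stack=$ then  input=then $  — match then
Accept reached after 8 steps.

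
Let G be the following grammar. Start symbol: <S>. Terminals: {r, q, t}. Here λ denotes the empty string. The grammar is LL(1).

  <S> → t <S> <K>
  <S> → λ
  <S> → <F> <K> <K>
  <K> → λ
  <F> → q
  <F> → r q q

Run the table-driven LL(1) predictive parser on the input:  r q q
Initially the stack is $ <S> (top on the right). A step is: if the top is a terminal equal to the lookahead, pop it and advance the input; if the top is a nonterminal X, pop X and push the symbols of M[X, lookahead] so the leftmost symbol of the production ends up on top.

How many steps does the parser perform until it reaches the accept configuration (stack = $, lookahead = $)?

     Stack            Input    Action
  1  $ <S>            r q q $  expand <S> → <F> <K> <K>
  2  $ <K> <K> <F>    r q q $  expand <F> → r q q
  3  $ <K> <K> q q r  r q q $  match r
  4  $ <K> <K> q q    q q $    match q
  5  $ <K> <K> q      q $      match q
  6  $ <K> <K>        $        expand <K> → λ
  7  $ <K>            $        expand <K> → λ
Accept reached after 7 steps.

7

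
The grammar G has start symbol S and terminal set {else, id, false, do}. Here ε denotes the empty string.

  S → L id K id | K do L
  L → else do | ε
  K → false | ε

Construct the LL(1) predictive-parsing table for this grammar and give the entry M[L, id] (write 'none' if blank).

L → ε

FIRST(L): from L→else do we get {else}; from L→ε we get {ε}. So FIRST(L) = {ε, else}.
FIRST(K): from K→false we get {false}; from K→ε we get {ε}. So FIRST(K) = {ε, false}.
FIRST(S): from S→L id K id we get {else, id}; from S→K do L we get {do, false}. So FIRST(S) = {do, else, false, id}.
FOLLOW(S) includes $ since S is the start symbol.
FOLLOW(S): S appears on no right-hand side. Thus FOLLOW(S) = {$}.
FOLLOW(L): in S→L id K id, L is followed by id K id with FIRST {id}; in S→K do L, the suffix after L is empty, so FOLLOW(L) ⊇ FOLLOW(S) = {$}. Thus FOLLOW(L) = {$, id}.
For L → else do: FIRST(else do) = {else}, so it goes in M[L, t] for t ∈ {else}.
For L → ε: FIRST(ε) = {ε}, so it goes in M[L, t] for t ∈ {}; since ε ∈ FIRST, also for every t ∈ FOLLOW(L) = {$, id}.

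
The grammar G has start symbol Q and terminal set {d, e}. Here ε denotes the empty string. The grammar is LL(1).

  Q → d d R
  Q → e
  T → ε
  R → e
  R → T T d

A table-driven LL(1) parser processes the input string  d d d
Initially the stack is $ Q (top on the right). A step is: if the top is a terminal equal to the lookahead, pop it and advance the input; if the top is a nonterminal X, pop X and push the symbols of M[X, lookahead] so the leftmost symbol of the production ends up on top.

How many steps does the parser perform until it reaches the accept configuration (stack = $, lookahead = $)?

7

step 1: stack=$ Q  input=d d d $  — expand Q → d d R
step 2: stack=$ R d d  input=d d d $  — match d
step 3: stack=$ R d  input=d d $  — match d
step 4: stack=$ R  input=d $  — expand R → T T d
step 5: stack=$ d T T  input=d $  — expand T → ε
step 6: stack=$ d T  input=d $  — expand T → ε
step 7: stack=$ d  input=d $  — match d
Accept reached after 7 steps.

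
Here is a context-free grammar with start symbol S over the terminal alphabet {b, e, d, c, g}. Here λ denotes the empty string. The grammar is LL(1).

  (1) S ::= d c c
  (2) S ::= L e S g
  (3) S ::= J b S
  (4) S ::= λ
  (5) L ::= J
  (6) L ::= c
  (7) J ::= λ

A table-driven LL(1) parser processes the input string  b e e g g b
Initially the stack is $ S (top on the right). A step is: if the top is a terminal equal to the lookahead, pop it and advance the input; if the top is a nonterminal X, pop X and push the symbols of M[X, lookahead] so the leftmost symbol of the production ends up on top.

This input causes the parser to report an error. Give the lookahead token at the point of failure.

      Stack        Input          Action
   1  $ S          b e e g g b $  expand S ::= J b S
   2  $ S b J      b e e g g b $  expand J ::= λ
   3  $ S b        b e e g g b $  match b
   4  $ S          e e g g b $    expand S ::= L e S g
   5  $ g S e L    e e g g b $    expand L ::= J
   6  $ g S e J    e e g g b $    expand J ::= λ
   7  $ g S e      e e g g b $    match e
   8  $ g S        e g g b $      expand S ::= L e S g
   9  $ g g S e L  e g g b $      expand L ::= J
  10  $ g g S e J  e g g b $      expand J ::= λ
  11  $ g g S e    e g g b $      match e
  12  $ g g S      g g b $        expand S ::= λ
  13  $ g g        g g b $        match g
  14  $ g          g b $          match g
  15  $            b $            error: stack empty but input remains

b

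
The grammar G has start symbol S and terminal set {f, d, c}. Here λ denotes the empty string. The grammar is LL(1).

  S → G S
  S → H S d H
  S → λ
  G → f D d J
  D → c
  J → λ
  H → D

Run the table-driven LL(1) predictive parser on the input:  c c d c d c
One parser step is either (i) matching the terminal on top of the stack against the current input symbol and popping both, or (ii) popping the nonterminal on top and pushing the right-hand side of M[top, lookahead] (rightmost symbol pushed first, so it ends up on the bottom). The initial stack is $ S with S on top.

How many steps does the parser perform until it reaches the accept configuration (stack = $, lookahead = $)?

17

      Stack          Input          Action
   1  $ S            c c d c d c $  expand S → H S d H
   2  $ H d S H      c c d c d c $  expand H → D
   3  $ H d S D      c c d c d c $  expand D → c
   4  $ H d S c      c c d c d c $  match c
   5  $ H d S        c d c d c $    expand S → H S d H
   6  $ H d H d S H  c d c d c $    expand H → D
   7  $ H d H d S D  c d c d c $    expand D → c
   8  $ H d H d S c  c d c d c $    match c
   9  $ H d H d S    d c d c $      expand S → λ
  10  $ H d H d      d c d c $      match d
  11  $ H d H        c d c $        expand H → D
  12  $ H d D        c d c $        expand D → c
  13  $ H d c        c d c $        match c
  14  $ H d          d c $          match d
  15  $ H            c $            expand H → D
  16  $ D            c $            expand D → c
  17  $ c            c $            match c
Accept reached after 17 steps.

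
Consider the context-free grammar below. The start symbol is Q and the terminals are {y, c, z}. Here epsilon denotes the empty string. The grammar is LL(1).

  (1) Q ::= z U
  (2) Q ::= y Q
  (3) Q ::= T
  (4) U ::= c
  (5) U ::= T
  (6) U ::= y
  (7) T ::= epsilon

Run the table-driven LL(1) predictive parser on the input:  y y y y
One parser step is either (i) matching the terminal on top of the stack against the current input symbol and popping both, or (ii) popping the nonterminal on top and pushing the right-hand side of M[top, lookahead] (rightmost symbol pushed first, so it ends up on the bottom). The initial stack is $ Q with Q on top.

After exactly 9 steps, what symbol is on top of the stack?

step 1: stack=$ Q  input=y y y y $  — expand Q ::= y Q
step 2: stack=$ Q y  input=y y y y $  — match y
step 3: stack=$ Q  input=y y y $  — expand Q ::= y Q
step 4: stack=$ Q y  input=y y y $  — match y
step 5: stack=$ Q  input=y y $  — expand Q ::= y Q
step 6: stack=$ Q y  input=y y $  — match y
step 7: stack=$ Q  input=y $  — expand Q ::= y Q
step 8: stack=$ Q y  input=y $  — match y
step 9: stack=$ Q  input=$  — expand Q ::= T
Stack after step 9: $ T (top = T).

T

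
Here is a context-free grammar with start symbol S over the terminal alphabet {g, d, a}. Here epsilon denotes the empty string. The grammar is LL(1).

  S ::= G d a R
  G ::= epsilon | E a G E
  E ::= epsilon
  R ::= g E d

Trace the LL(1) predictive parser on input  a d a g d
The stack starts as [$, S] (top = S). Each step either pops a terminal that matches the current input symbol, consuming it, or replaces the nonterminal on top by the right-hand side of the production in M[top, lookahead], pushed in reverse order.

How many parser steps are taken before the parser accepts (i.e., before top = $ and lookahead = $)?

12

step 1: stack=$ S  input=a d a g d $  — expand S ::= G d a R
step 2: stack=$ R a d G  input=a d a g d $  — expand G ::= E a G E
step 3: stack=$ R a d E G a E  input=a d a g d $  — expand E ::= epsilon
step 4: stack=$ R a d E G a  input=a d a g d $  — match a
step 5: stack=$ R a d E G  input=d a g d $  — expand G ::= epsilon
step 6: stack=$ R a d E  input=d a g d $  — expand E ::= epsilon
step 7: stack=$ R a d  input=d a g d $  — match d
step 8: stack=$ R a  input=a g d $  — match a
step 9: stack=$ R  input=g d $  — expand R ::= g E d
step 10: stack=$ d E g  input=g d $  — match g
step 11: stack=$ d E  input=d $  — expand E ::= epsilon
step 12: stack=$ d  input=d $  — match d
Accept reached after 12 steps.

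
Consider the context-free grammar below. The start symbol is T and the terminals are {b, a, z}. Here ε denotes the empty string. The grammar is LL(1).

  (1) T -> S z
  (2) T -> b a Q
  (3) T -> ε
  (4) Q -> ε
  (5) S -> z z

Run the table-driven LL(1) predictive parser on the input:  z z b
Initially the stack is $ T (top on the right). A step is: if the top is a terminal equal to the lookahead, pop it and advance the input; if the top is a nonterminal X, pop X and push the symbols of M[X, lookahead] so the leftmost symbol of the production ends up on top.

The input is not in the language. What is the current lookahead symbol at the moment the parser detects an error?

b

     Stack    Input    Action
  1  $ T      z z b $  expand T -> S z
  2  $ z S    z z b $  expand S -> z z
  3  $ z z z  z z b $  match z
  4  $ z z    z b $    match z
  5  $ z      b $      error: top is terminal z but lookahead is b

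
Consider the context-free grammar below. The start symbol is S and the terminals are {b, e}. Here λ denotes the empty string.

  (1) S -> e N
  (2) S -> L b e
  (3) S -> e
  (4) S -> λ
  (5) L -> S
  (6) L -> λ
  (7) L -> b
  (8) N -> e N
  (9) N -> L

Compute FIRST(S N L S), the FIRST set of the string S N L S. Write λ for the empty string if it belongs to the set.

{λ, b, e}

FIRST(S) = {λ, b, e}  (via L b e)
FIRST(L) = {λ, b, e}  (via S)
FIRST(N) = {λ, b, e}  (via L)
FIRST(S N L S): take FIRST of each symbol in turn, carrying on past any symbol whose FIRST contains λ; result {λ, b, e}.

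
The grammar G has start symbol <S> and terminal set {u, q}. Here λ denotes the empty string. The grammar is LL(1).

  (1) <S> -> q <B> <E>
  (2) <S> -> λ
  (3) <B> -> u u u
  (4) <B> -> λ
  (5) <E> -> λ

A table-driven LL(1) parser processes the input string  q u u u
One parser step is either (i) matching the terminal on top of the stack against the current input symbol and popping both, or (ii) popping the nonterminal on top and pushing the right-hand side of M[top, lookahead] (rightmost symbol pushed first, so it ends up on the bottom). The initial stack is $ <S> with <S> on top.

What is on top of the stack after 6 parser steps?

<E>

step 1: stack=$ <S>  input=q u u u $  — expand <S> -> q <B> <E>
step 2: stack=$ <E> <B> q  input=q u u u $  — match q
step 3: stack=$ <E> <B>  input=u u u $  — expand <B> -> u u u
step 4: stack=$ <E> u u u  input=u u u $  — match u
step 5: stack=$ <E> u u  input=u u $  — match u
step 6: stack=$ <E> u  input=u $  — match u
Stack after step 6: $ <E> (top = <E>).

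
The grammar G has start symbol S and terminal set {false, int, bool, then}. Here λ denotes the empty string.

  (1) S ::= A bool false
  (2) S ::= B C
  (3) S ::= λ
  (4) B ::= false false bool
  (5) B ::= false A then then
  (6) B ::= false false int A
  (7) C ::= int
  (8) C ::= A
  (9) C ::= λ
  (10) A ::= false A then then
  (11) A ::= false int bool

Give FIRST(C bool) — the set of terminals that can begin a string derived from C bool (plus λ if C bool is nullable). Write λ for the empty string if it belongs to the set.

FIRST(B) = {false}
FIRST(A) = {false}
FIRST(S) = {λ, false}  (via A bool false, B C)
FIRST(C) = {λ, false, int}  (via A)
FIRST(C bool): take FIRST of each symbol in turn, carrying on past any symbol whose FIRST contains λ; result {bool, false, int}.

{bool, false, int}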